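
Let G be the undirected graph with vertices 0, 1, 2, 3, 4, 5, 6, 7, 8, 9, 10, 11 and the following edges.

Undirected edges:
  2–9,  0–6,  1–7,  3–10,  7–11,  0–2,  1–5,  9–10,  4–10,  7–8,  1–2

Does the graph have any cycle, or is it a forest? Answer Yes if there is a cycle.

No

DFS, tracking each vertex's parent; an edge to a visited non-parent vertex closes a cycle.
Start from 11:
visit 11 (parent –)
  visit 7 (parent 11)
    visit 8 (parent 7)
      8–7: parent, skip
    7–11: parent, skip
    visit 1 (parent 7)
      visit 2 (parent 1)
        2–1: parent, skip
        visit 9 (parent 2)
          9–2: parent, skip
          visit 10 (parent 9)
            visit 3 (parent 10)
              3–10: parent, skip
            visit 4 (parent 10)
              4–10: parent, skip
            10–9: parent, skip
        visit 0 (parent 2)
          visit 6 (parent 0)
            6–0: parent, skip
          0–2: parent, skip
      visit 5 (parent 1)
        5–1: parent, skip
      1–7: parent, skip
No non-parent visited neighbor found — the graph is a forest.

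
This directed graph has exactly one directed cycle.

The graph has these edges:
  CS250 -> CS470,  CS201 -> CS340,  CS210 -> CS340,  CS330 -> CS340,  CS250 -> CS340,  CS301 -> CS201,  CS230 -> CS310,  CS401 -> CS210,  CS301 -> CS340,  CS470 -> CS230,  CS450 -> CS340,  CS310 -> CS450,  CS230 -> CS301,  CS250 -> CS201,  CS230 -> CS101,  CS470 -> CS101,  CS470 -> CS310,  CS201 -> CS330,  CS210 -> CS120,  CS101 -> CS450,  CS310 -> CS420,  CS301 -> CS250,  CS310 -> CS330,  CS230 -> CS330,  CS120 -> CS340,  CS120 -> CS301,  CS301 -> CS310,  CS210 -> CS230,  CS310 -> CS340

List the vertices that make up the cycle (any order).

DFS with gray/black marking from CS230:
CS230 gray
  CS330 gray
    CS340 gray
    CS340 black
  CS330 black
  CS101 gray
    CS450 gray
      CS450→CS340: CS340 black — skip
    CS450 black
  CS101 black
  CS310 gray
    CS420 gray
    CS420 black
    CS310→CS450: CS450 black — skip
    CS310→CS340: CS340 black — skip
    CS310→CS330: CS330 black — skip
  CS310 black
  CS301 gray
    CS301→CS310: CS310 black — skip
    CS201 gray
      CS201→CS330: CS330 black — skip
      CS201→CS340: CS340 black — skip
    CS201 black
    CS250 gray
      CS250→CS201: CS201 black — skip
      CS250→CS340: CS340 black — skip
      CS470 gray
        CS470→CS230: CS230 is gray → back edge
Back edge closes the cycle CS230 → CS301 → CS250 → CS470 → CS230; its vertices are {CS230, CS250, CS301, CS470}.

CS230, CS250, CS301, CS470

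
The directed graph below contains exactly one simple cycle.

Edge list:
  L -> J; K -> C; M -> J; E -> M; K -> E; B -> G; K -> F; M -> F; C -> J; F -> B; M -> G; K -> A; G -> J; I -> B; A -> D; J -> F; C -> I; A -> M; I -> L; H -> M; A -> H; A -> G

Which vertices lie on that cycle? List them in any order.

DFS with gray/black marking from F:
F gray
  B gray
    G gray
      J gray
        J→F: F is gray → back edge
Back edge closes the cycle F → B → G → J → F; its vertices are {B, F, G, J}.

B, F, G, J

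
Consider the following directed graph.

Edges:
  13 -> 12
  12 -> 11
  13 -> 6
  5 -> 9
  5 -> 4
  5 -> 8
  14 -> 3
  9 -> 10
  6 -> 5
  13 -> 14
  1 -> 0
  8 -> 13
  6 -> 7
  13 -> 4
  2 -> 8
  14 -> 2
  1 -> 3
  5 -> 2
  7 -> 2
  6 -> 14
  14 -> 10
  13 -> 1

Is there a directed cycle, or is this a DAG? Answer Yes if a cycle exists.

DFS with white/gray/black marking, starting from 8:
8 gray
  13 gray
    6 gray
      7 gray
        2 gray
          2→8: 8 is gray → back edge
Back edge found, so a cycle exists: 8 → 13 → 6 → 7 → 2 → 8.

Yes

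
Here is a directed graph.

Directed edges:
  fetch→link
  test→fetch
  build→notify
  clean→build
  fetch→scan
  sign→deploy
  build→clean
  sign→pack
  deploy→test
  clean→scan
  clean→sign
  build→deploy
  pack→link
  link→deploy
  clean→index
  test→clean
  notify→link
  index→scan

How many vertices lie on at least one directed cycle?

9

A vertex is on a directed cycle iff it belongs to a strongly connected component of size ≥ 2 (or has a self-loop).
The vertices on cycles are {link, pack, sign, test, build, clean, fetch, deploy, notify} — 9 in total.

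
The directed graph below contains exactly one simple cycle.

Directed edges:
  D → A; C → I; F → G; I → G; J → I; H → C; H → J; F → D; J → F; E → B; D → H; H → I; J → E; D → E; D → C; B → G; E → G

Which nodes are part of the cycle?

D, F, H, J

DFS with gray/black marking from D:
D gray
  H gray
    C gray
      I gray
        G gray
        G black
      I black
    C black
    J gray
      J→I: I black — skip
      E gray
        E→G: G black — skip
        B gray
          B→G: G black — skip
        B black
      E black
      F gray
        F→G: G black — skip
        F→D: D is gray → back edge
Back edge closes the cycle D → H → J → F → D; its vertices are {D, F, H, J}.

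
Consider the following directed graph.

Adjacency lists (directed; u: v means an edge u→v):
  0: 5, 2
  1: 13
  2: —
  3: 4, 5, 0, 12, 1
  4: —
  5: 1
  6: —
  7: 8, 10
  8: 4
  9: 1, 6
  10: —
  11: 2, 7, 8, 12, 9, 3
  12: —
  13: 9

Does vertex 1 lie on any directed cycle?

1 is on a cycle iff 1 can reach itself via ≥1 edge.
1 → 13 → 9 → 1 — yes.

Yes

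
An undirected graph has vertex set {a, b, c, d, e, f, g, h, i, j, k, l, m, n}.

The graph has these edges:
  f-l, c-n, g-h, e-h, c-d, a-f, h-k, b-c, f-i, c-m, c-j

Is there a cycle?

DFS, tracking each vertex's parent; an edge to a visited non-parent vertex closes a cycle.
Start from i:
visit i (parent –)
  visit f (parent i)
    visit l (parent f)
      l–f: parent, skip
    f–i: parent, skip
    visit a (parent f)
      a–f: parent, skip
visit b (parent –)
  visit c (parent b)
    visit m (parent c)
      m–c: parent, skip
    visit j (parent c)
      j–c: parent, skip
    c–b: parent, skip
    visit n (parent c)
      n–c: parent, skip
    visit d (parent c)
      d–c: parent, skip
visit e (parent –)
  visit h (parent e)
    h–e: parent, skip
    visit k (parent h)
      k–h: parent, skip
    visit g (parent h)
      g–h: parent, skip
No non-parent visited neighbor found — the graph is a forest.

No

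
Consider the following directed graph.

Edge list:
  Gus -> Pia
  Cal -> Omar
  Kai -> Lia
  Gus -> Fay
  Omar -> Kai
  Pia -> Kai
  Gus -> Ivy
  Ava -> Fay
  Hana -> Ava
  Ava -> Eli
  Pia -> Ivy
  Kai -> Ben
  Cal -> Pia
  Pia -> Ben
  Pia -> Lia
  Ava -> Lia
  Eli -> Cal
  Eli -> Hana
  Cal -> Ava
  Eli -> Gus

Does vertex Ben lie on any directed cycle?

No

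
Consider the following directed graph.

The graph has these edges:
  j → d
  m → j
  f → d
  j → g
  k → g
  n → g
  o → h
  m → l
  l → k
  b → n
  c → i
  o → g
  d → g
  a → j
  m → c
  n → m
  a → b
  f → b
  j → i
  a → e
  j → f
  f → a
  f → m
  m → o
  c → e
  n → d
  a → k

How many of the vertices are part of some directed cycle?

A vertex is on a directed cycle iff it belongs to a strongly connected component of size ≥ 2 (or has a self-loop).
The vertices on cycles are {a, b, f, j, m, n} — 6 in total.

6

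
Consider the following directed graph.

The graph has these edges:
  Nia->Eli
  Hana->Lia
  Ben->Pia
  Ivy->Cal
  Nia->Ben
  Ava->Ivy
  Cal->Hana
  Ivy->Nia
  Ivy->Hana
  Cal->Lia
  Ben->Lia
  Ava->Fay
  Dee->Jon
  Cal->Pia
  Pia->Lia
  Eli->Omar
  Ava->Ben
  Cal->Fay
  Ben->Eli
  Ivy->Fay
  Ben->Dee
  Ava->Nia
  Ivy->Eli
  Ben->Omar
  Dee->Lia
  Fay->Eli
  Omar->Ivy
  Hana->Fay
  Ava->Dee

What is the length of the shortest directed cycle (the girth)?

For each vertex v, BFS finds the shortest path from v back to v.
The shortest such closed walk is Omar → Ivy → Eli → Omar, length 3.

3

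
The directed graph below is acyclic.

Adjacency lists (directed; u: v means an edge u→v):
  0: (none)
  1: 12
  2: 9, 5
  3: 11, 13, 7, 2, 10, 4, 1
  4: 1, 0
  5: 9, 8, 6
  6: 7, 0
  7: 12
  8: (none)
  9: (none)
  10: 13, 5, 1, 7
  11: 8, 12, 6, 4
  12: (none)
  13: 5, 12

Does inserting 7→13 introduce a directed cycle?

Yes

Adding 7→13 creates a cycle iff 13 can already reach 7.
Path from 13: 13 → 5 → 6 → 7.
So 13 → … → 7 → 13 is a cycle.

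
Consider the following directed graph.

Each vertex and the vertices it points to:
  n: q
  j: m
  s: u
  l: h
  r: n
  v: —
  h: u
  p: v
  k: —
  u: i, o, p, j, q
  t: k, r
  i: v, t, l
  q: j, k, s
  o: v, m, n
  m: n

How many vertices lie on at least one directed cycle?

12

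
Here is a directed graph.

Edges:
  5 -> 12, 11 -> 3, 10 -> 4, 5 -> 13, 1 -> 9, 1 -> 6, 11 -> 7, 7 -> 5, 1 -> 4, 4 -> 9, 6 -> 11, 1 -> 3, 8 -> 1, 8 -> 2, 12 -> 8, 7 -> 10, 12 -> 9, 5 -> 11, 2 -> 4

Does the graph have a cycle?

Yes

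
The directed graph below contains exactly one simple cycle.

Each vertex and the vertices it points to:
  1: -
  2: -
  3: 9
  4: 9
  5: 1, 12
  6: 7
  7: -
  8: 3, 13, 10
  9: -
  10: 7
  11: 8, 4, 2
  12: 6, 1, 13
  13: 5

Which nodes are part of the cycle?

5, 12, 13

DFS with gray/black marking from 13:
13 gray
  5 gray
    1 gray
    1 black
    12 gray
      6 gray
        7 gray
        7 black
      6 black
      12→1: 1 black — skip
      12→13: 13 is gray → back edge
Back edge closes the cycle 13 → 5 → 12 → 13; its vertices are {5, 12, 13}.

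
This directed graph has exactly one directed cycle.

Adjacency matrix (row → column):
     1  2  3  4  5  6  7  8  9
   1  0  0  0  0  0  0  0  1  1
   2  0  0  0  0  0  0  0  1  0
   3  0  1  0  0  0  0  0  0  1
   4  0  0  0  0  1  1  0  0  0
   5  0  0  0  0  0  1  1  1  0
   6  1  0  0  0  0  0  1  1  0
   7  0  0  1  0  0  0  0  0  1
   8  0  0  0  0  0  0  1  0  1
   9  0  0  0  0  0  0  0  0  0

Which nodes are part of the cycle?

2, 3, 7, 8

DFS with gray/black marking from 7:
7 gray
  9 gray
  9 black
  3 gray
    2 gray
      8 gray
        8→9: 9 black — skip
        8→7: 7 is gray → back edge
Back edge closes the cycle 7 → 3 → 2 → 8 → 7; its vertices are {2, 3, 7, 8}.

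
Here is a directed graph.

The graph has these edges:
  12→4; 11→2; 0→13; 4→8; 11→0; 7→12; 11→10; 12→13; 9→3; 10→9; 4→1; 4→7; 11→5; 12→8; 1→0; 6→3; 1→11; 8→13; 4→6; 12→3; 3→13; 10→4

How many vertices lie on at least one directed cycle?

6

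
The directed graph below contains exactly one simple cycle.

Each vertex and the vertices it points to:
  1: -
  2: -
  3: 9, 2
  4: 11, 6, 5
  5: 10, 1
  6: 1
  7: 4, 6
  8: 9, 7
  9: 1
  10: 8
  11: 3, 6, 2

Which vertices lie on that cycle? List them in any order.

4, 5, 7, 8, 10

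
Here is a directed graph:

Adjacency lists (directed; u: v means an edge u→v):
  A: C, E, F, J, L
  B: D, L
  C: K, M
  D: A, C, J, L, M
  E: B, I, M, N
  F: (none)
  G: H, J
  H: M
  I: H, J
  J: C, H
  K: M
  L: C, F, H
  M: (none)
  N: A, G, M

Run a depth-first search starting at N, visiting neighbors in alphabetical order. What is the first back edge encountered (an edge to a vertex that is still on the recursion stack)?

D->A

DFS from N (visiting neighbors in alphabetical order); mark gray on enter, black on exit:
N gray
  A gray
    C gray
      K gray
        M gray
        M black
      K black
      C→M: M black — skip
    C black
    E gray
      B gray
        D gray
          D→A: A is gray → back edge
First back edge: D → A.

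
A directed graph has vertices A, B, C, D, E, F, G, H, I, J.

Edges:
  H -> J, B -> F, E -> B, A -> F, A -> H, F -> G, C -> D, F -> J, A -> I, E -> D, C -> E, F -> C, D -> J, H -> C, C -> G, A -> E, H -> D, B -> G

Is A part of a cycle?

No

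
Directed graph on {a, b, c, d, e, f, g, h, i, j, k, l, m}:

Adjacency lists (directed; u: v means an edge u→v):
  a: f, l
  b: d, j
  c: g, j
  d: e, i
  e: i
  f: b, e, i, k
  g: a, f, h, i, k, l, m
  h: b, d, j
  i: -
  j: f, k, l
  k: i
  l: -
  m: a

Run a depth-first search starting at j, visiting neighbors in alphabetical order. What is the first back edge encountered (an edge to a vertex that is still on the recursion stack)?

b→j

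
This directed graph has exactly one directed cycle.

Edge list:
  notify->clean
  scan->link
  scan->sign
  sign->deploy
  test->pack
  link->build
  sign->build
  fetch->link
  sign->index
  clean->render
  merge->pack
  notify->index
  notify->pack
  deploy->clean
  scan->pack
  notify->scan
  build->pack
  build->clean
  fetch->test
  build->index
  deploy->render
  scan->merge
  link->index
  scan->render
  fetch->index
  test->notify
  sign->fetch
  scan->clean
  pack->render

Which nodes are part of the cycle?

DFS with gray/black marking from scan:
scan gray
  merge gray
    pack gray
      render gray
      render black
    pack black
  merge black
  scan→pack: pack black — skip
  link gray
    index gray
    index black
    build gray
      clean gray
        clean→render: render black — skip
      clean black
      build→index: index black — skip
      build→pack: pack black — skip
    build black
  link black
  scan→clean: clean black — skip
  scan→render: render black — skip
  sign gray
    sign→build: build black — skip
    sign→index: index black — skip
    fetch gray
      test gray
        test→pack: pack black — skip
        notify gray
          notify→clean: clean black — skip
          notify→pack: pack black — skip
          notify→index: index black — skip
          notify→scan: scan is gray → back edge
Back edge closes the cycle scan → sign → fetch → test → notify → scan; its vertices are {scan, sign, test, fetch, notify}.

scan, sign, test, fetch, notify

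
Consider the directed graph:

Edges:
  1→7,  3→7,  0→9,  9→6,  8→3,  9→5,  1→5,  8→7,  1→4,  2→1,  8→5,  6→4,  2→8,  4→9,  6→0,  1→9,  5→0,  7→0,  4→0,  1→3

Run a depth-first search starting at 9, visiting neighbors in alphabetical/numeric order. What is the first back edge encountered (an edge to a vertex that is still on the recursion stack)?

DFS from 9 (visiting neighbors in alphabetical/numeric order); mark gray on enter, black on exit:
9 gray
  5 gray
    0 gray
      0→9: 9 is gray → back edge
First back edge: 0 → 9.

0→9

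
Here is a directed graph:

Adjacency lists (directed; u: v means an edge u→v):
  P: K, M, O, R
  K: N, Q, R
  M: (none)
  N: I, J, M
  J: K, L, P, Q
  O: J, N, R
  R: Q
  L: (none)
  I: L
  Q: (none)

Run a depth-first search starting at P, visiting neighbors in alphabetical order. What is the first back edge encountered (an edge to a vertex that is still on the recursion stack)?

J→K

DFS from P (visiting neighbors in alphabetical order); mark gray on enter, black on exit:
P gray
  K gray
    N gray
      I gray
        L gray
        L black
      I black
      J gray
        J→K: K is gray → back edge
First back edge: J → K.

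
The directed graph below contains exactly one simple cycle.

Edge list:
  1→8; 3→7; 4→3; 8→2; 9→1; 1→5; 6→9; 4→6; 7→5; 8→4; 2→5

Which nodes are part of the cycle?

DFS with gray/black marking from 8:
8 gray
  4 gray
    6 gray
      9 gray
        1 gray
          1→8: 8 is gray → back edge
Back edge closes the cycle 8 → 4 → 6 → 9 → 1 → 8; its vertices are {1, 4, 6, 8, 9}.

1, 4, 6, 8, 9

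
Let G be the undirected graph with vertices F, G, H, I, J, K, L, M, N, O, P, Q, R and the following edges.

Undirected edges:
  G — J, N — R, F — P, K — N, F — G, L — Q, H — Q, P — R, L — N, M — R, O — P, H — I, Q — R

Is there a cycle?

Yes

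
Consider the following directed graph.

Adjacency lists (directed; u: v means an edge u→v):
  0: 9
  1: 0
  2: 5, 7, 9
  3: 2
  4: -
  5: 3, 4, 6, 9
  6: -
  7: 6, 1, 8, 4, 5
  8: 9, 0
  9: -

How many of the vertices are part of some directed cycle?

A vertex is on a directed cycle iff it belongs to a strongly connected component of size ≥ 2 (or has a self-loop).
The vertices on cycles are {2, 3, 5, 7} — 4 in total.

4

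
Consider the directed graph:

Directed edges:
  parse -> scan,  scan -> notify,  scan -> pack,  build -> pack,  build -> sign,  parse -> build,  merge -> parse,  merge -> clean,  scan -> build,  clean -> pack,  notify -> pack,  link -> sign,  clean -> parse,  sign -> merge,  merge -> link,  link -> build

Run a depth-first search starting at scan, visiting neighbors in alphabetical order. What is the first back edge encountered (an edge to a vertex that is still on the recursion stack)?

parse→build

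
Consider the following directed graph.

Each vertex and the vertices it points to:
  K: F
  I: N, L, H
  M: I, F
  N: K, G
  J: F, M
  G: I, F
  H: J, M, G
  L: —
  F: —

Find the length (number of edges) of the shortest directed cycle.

For each vertex v, BFS finds the shortest path from v back to v.
The shortest such closed walk is I → N → G → I, length 3.

3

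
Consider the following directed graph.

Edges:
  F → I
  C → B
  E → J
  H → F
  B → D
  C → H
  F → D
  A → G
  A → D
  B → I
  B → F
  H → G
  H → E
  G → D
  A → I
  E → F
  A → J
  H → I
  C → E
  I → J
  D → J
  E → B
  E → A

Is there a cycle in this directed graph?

No

DFS with white/gray/black marking, starting from C:
C gray
  B gray
    D gray
      J gray
      J black
    D black
    I gray
      I→J: J black — skip
    I black
    F gray
      F→D: D black — skip
      F→I: I black — skip
    F black
  B black
  E gray
    E→B: B black — skip
    E→F: F black — skip
    E→J: J black — skip
    A gray
      A→J: J black — skip
      G gray
        G→D: D black — skip
      G black
      A→I: I black — skip
      A→D: D black — skip
    A black
  E black
  H gray
    H→G: G black — skip
    H→F: F black — skip
    H→I: I black — skip
    H→E: E black — skip
  H black
C black
Every edge goes to a white or black vertex — no back edge, so the graph is acyclic.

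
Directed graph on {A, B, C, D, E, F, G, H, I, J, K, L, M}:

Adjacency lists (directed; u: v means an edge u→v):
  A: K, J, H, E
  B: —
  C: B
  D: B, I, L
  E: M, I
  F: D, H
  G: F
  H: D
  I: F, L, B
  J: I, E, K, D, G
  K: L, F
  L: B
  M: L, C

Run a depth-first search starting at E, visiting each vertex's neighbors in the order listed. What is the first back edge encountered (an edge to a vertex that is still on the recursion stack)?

DFS from E (visiting each vertex's neighbors in the order listed); mark gray on enter, black on exit:
E gray
  M gray
    L gray
      B gray
      B black
    L black
    C gray
      C→B: B black — skip
    C black
  M black
  I gray
    F gray
      D gray
        D→B: B black — skip
        D→I: I is gray → back edge
First back edge: D → I.

D→I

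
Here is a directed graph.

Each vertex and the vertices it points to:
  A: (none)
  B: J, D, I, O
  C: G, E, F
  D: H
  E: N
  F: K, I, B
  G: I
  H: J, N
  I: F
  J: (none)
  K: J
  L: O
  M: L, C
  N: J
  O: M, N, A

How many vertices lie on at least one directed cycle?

8

A vertex is on a directed cycle iff it belongs to a strongly connected component of size ≥ 2 (or has a self-loop).
The vertices on cycles are {B, C, F, G, I, L, M, O} — 8 in total.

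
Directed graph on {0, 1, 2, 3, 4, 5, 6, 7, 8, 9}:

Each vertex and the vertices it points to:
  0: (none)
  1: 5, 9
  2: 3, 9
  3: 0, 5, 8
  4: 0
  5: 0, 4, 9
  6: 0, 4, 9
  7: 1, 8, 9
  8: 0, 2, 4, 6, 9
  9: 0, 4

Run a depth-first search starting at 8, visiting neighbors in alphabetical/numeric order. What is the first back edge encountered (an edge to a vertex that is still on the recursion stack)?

DFS from 8 (visiting neighbors in alphabetical/numeric order); mark gray on enter, black on exit:
8 gray
  0 gray
  0 black
  2 gray
    3 gray
      3→0: 0 black — skip
      5 gray
        5→0: 0 black — skip
        4 gray
          4→0: 0 black — skip
        4 black
        9 gray
          9→0: 0 black — skip
          9→4: 4 black — skip
        9 black
      5 black
      3→8: 8 is gray → back edge
First back edge: 3 → 8.

3→8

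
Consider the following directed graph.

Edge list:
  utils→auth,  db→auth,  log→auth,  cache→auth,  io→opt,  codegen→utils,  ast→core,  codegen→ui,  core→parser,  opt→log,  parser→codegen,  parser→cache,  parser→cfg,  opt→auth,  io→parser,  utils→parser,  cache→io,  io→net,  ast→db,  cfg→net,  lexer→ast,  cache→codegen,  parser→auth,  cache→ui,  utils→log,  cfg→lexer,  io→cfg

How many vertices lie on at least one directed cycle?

A vertex is on a directed cycle iff it belongs to a strongly connected component of size ≥ 2 (or has a self-loop).
The vertices on cycles are {io, ast, cfg, core, cache, lexer, utils, parser, codegen} — 9 in total.

9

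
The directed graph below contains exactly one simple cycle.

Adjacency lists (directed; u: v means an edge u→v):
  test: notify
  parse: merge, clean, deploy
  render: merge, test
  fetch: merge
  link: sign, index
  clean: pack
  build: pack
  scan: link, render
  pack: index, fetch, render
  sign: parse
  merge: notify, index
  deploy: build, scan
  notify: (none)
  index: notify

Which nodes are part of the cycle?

link, scan, sign, parse, deploy

DFS with gray/black marking from parse:
parse gray
  merge gray
    notify gray
    notify black
    index gray
      index→notify: notify black — skip
    index black
  merge black
  clean gray
    pack gray
      pack→index: index black — skip
      fetch gray
        fetch→merge: merge black — skip
      fetch black
      render gray
        render→merge: merge black — skip
        test gray
          test→notify: notify black — skip
        test black
      render black
    pack black
  clean black
  deploy gray
    build gray
      build→pack: pack black — skip
    build black
    scan gray
      link gray
        sign gray
          sign→parse: parse is gray → back edge
Back edge closes the cycle parse → deploy → scan → link → sign → parse; its vertices are {link, scan, sign, parse, deploy}.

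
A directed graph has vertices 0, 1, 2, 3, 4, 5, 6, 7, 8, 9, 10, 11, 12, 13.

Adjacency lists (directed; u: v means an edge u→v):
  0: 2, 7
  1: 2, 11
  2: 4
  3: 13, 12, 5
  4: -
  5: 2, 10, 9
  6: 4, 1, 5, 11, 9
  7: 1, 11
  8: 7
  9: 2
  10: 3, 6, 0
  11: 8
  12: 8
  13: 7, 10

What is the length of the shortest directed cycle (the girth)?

For each vertex v, BFS finds the shortest path from v back to v.
The shortest such closed walk is 10 → 6 → 5 → 10, length 3.

3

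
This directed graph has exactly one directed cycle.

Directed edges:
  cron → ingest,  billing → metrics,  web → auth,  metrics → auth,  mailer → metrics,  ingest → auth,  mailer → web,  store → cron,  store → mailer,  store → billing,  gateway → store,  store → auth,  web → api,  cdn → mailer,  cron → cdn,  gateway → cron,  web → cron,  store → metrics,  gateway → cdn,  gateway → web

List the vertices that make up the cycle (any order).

cdn, web, cron, mailer

DFS with gray/black marking from web:
web gray
  auth gray
  auth black
  api gray
  api black
  cron gray
    cdn gray
      mailer gray
        mailer→web: web is gray → back edge
Back edge closes the cycle web → cron → cdn → mailer → web; its vertices are {cdn, web, cron, mailer}.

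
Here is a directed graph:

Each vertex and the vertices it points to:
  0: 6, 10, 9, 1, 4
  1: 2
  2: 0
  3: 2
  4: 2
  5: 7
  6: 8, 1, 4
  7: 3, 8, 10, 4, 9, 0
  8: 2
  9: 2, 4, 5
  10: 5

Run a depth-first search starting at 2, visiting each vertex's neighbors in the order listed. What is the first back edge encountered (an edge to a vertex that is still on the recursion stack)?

DFS from 2 (visiting each vertex's neighbors in the order listed); mark gray on enter, black on exit:
2 gray
  0 gray
    6 gray
      8 gray
        8→2: 2 is gray → back edge
First back edge: 8 → 2.

8→2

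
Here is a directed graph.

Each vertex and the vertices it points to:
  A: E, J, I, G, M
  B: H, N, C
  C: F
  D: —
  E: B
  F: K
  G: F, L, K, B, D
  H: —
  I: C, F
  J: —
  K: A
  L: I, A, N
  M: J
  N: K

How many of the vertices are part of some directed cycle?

A vertex is on a directed cycle iff it belongs to a strongly connected component of size ≥ 2 (or has a self-loop).
The vertices on cycles are {A, B, C, E, F, G, I, K, L, N} — 10 in total.

10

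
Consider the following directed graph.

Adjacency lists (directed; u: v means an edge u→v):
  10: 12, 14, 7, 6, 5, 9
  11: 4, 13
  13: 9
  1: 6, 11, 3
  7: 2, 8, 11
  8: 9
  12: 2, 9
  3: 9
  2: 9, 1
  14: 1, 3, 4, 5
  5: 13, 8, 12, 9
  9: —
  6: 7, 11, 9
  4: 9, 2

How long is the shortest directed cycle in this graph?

4

For each vertex v, BFS finds the shortest path from v back to v.
The shortest such closed walk is 6 → 7 → 2 → 1 → 6, length 4.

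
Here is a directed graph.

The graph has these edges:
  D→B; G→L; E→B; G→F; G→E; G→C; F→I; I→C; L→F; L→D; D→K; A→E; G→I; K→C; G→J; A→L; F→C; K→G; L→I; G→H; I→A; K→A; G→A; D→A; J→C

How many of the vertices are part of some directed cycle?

A vertex is on a directed cycle iff it belongs to a strongly connected component of size ≥ 2 (or has a self-loop).
The vertices on cycles are {A, D, F, G, I, K, L} — 7 in total.

7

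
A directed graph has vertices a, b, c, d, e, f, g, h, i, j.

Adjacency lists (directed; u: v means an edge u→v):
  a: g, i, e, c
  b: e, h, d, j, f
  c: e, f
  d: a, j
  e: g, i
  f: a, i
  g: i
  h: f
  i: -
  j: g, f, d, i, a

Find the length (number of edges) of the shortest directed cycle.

2

For each vertex v, BFS finds the shortest path from v back to v.
The shortest such closed walk is d → j → d, length 2.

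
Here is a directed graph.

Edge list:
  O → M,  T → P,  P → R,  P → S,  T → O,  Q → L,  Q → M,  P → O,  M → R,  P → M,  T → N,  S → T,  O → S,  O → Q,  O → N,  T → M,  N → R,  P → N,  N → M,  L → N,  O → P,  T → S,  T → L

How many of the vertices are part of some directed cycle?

A vertex is on a directed cycle iff it belongs to a strongly connected component of size ≥ 2 (or has a self-loop).
The vertices on cycles are {O, P, S, T} — 4 in total.

4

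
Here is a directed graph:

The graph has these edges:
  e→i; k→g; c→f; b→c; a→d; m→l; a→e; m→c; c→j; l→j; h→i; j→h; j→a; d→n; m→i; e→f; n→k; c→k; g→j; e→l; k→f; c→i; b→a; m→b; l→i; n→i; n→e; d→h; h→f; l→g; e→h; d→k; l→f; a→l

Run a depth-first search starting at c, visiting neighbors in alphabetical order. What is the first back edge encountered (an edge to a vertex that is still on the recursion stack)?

DFS from c (visiting neighbors in alphabetical order); mark gray on enter, black on exit:
c gray
  f gray
  f black
  i gray
  i black
  j gray
    a gray
      d gray
        h gray
          h→f: f black — skip
          h→i: i black — skip
        h black
        k gray
          k→f: f black — skip
          g gray
            g→j: j is gray → back edge
First back edge: g → j.

g→j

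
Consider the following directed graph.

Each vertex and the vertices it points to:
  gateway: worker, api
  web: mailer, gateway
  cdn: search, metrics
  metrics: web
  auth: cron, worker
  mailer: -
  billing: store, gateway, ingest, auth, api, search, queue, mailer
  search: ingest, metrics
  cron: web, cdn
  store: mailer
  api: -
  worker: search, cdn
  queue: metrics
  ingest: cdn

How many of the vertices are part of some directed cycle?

A vertex is on a directed cycle iff it belongs to a strongly connected component of size ≥ 2 (or has a self-loop).
The vertices on cycles are {cdn, web, ingest, search, worker, gateway, metrics} — 7 in total.

7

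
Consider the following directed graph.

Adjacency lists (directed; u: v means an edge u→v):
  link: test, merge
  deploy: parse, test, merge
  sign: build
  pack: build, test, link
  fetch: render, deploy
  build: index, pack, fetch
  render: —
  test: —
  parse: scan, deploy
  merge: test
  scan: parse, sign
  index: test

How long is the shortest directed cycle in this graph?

For each vertex v, BFS finds the shortest path from v back to v.
The shortest such closed walk is scan → parse → scan, length 2.

2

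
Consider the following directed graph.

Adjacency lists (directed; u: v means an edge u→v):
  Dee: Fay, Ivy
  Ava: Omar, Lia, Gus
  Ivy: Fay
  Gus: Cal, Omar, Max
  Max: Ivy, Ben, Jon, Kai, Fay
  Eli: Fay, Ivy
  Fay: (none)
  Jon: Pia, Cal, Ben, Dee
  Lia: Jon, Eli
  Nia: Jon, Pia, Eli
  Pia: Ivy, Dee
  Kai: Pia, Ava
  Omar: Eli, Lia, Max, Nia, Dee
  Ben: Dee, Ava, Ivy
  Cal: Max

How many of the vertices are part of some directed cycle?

10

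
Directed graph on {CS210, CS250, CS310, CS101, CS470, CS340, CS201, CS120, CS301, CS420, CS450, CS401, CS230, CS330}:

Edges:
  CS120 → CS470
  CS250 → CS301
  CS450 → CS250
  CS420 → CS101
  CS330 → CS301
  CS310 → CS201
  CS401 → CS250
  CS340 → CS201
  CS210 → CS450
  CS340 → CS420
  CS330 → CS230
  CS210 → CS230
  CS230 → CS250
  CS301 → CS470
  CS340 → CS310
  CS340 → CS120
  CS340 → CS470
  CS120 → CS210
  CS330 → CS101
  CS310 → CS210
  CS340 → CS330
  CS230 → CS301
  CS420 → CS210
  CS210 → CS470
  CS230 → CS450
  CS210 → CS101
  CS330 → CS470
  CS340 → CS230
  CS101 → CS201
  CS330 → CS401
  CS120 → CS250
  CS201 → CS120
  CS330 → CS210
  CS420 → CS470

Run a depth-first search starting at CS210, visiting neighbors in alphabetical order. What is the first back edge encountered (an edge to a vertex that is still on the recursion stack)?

DFS from CS210 (visiting neighbors in alphabetical order); mark gray on enter, black on exit:
CS210 gray
  CS101 gray
    CS201 gray
      CS120 gray
        CS120→CS210: CS210 is gray → back edge
First back edge: CS120 → CS210.

CS120→CS210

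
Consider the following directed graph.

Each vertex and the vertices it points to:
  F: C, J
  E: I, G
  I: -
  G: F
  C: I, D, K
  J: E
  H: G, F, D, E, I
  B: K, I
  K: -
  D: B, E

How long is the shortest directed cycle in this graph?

4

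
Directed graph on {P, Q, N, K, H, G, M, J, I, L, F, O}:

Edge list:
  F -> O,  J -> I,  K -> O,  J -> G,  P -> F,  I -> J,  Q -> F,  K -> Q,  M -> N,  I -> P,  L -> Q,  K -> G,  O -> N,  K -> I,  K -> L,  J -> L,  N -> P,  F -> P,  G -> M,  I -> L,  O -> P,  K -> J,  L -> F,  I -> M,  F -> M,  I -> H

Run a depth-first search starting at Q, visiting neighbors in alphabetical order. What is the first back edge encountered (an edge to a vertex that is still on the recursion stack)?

DFS from Q (visiting neighbors in alphabetical order); mark gray on enter, black on exit:
Q gray
  F gray
    M gray
      N gray
        P gray
          P→F: F is gray → back edge
First back edge: P → F.

P→F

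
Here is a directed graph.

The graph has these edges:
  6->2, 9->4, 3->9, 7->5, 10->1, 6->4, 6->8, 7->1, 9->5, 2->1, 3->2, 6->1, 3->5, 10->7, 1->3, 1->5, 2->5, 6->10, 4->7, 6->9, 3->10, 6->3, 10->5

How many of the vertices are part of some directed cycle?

A vertex is on a directed cycle iff it belongs to a strongly connected component of size ≥ 2 (or has a self-loop).
The vertices on cycles are {1, 2, 3, 4, 7, 9, 10} — 7 in total.

7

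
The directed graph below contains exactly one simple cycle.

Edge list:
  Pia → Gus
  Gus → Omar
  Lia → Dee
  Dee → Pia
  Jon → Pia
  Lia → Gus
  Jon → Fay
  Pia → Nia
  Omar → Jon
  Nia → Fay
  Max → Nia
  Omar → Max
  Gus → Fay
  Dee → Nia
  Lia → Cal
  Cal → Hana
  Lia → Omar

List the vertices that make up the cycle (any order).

Gus, Jon, Pia, Omar

DFS with gray/black marking from Omar:
Omar gray
  Max gray
    Nia gray
      Fay gray
      Fay black
    Nia black
  Max black
  Jon gray
    Jon→Fay: Fay black — skip
    Pia gray
      Pia→Nia: Nia black — skip
      Gus gray
        Gus→Fay: Fay black — skip
        Gus→Omar: Omar is gray → back edge
Back edge closes the cycle Omar → Jon → Pia → Gus → Omar; its vertices are {Gus, Jon, Pia, Omar}.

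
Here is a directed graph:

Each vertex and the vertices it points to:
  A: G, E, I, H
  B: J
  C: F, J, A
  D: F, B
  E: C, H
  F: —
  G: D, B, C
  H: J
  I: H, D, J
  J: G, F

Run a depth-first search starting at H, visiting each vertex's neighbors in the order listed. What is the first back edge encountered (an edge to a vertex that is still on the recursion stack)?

B->J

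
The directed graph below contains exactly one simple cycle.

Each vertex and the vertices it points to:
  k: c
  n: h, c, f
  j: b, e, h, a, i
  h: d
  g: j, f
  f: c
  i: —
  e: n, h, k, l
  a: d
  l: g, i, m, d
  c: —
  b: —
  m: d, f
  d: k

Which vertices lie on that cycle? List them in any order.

e, g, j, l

DFS with gray/black marking from j:
j gray
  b gray
  b black
  e gray
    n gray
      h gray
        d gray
          k gray
            c gray
            c black
          k black
        d black
      h black
      n→c: c black — skip
      f gray
        f→c: c black — skip
      f black
    n black
    e→h: h black — skip
    e→k: k black — skip
    l gray
      g gray
        g→j: j is gray → back edge
Back edge closes the cycle j → e → l → g → j; its vertices are {e, g, j, l}.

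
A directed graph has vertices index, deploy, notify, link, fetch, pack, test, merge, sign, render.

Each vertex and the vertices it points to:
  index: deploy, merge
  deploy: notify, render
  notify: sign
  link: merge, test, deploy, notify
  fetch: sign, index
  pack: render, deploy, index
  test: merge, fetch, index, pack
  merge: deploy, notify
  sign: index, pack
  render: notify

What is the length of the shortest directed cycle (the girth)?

For each vertex v, BFS finds the shortest path from v back to v.
The shortest such closed walk is pack → render → notify → sign → pack, length 4.

4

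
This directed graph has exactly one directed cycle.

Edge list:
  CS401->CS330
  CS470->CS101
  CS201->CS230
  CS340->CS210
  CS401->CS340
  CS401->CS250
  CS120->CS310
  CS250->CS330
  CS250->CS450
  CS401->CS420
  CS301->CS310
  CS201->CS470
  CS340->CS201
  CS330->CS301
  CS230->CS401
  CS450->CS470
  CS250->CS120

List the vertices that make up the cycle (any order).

DFS with gray/black marking from CS401:
CS401 gray
  CS250 gray
    CS450 gray
      CS470 gray
        CS101 gray
        CS101 black
      CS470 black
    CS450 black
    CS330 gray
      CS301 gray
        CS310 gray
        CS310 black
      CS301 black
    CS330 black
    CS120 gray
      CS120→CS310: CS310 black — skip
    CS120 black
  CS250 black
  CS340 gray
    CS210 gray
    CS210 black
    CS201 gray
      CS201→CS470: CS470 black — skip
      CS230 gray
        CS230→CS401: CS401 is gray → back edge
Back edge closes the cycle CS401 → CS340 → CS201 → CS230 → CS401; its vertices are {CS201, CS230, CS340, CS401}.

CS201, CS230, CS340, CS401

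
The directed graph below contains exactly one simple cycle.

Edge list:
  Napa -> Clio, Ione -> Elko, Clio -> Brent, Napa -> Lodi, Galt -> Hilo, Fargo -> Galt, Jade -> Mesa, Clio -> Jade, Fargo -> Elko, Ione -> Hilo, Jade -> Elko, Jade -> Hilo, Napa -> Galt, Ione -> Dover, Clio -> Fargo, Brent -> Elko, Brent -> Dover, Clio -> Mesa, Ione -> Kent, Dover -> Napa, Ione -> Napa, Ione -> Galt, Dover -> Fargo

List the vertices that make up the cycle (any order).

Clio, Napa, Brent, Dover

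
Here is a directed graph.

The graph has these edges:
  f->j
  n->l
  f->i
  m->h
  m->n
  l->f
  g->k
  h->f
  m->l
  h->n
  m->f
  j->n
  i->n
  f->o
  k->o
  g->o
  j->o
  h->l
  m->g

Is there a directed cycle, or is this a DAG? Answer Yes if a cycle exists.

DFS with white/gray/black marking, starting from o:
o gray
o black
f gray
  f→o: o black — skip
  i gray
    n gray
      l gray
        l→f: f is gray → back edge
Back edge found, so a cycle exists: f → i → n → l → f.

Yes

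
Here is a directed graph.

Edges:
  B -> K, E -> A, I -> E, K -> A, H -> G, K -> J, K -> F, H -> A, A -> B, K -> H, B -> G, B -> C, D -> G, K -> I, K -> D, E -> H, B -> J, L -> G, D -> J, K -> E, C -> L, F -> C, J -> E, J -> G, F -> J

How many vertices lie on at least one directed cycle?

9

A vertex is on a directed cycle iff it belongs to a strongly connected component of size ≥ 2 (or has a self-loop).
The vertices on cycles are {A, B, D, E, F, H, I, J, K} — 9 in total.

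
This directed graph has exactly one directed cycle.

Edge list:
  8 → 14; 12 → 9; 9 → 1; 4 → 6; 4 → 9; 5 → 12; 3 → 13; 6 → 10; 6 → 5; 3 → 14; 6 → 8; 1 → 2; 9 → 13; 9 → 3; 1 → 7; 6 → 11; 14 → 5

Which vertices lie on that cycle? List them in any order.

3, 5, 9, 12, 14

DFS with gray/black marking from 5:
5 gray
  12 gray
    9 gray
      1 gray
        7 gray
        7 black
        2 gray
        2 black
      1 black
      13 gray
      13 black
      3 gray
        14 gray
          14→5: 5 is gray → back edge
Back edge closes the cycle 5 → 12 → 9 → 3 → 14 → 5; its vertices are {3, 5, 9, 12, 14}.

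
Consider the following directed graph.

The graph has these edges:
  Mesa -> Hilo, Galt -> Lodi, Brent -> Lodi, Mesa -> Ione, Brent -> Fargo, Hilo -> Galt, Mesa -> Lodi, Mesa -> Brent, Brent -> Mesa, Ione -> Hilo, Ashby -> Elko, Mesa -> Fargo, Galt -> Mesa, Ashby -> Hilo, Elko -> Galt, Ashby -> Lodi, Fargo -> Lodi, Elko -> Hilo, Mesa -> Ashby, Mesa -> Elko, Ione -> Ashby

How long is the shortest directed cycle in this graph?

2

For each vertex v, BFS finds the shortest path from v back to v.
The shortest such closed walk is Mesa → Brent → Mesa, length 2.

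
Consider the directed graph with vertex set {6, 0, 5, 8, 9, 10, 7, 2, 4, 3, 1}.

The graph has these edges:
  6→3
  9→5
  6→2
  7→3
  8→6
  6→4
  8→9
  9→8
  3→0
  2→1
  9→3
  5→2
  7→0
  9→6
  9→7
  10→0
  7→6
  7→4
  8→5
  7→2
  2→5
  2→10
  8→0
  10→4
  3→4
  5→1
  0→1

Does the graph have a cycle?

Yes

DFS with white/gray/black marking, starting from 0:
0 gray
  1 gray
  1 black
0 black
6 gray
  3 gray
    3→0: 0 black — skip
    4 gray
    4 black
  3 black
  6→4: 4 black — skip
  2 gray
    5 gray
      5→1: 1 black — skip
      5→2: 2 is gray → back edge
Back edge found, so a cycle exists: 2 → 5 → 2.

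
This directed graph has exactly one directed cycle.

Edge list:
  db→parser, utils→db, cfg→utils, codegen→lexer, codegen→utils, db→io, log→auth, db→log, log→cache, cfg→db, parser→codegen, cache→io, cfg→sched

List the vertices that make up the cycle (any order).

DFS with gray/black marking from db:
db gray
  parser gray
    codegen gray
      lexer gray
      lexer black
      utils gray
        utils→db: db is gray → back edge
Back edge closes the cycle db → parser → codegen → utils → db; its vertices are {db, utils, parser, codegen}.

db, utils, parser, codegen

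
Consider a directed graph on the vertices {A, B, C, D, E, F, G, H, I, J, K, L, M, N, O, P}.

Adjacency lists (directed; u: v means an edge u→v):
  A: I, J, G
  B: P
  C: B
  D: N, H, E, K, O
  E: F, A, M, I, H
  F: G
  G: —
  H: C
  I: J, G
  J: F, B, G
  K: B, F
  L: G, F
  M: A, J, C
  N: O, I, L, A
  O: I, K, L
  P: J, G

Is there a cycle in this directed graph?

Yes

DFS with white/gray/black marking, starting from C:
C gray
  B gray
    P gray
      J gray
        F gray
          G gray
          G black
        F black
        J→B: B is gray → back edge
Back edge found, so a cycle exists: B → P → J → B.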